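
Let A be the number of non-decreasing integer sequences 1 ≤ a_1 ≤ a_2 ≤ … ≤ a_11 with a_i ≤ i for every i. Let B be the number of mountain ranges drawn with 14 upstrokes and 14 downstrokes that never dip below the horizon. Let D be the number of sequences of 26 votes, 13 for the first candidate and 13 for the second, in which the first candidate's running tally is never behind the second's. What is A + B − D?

Weakly increasing sequences with a_i ≤ i biject with Dyck paths of semilength 11, so there are C_11. So A = C_11 = 58786.
A Dyck path with 14 up-steps and 14 down-steps has semilength 14, so there are C_14 of them. So B = C_14 = 2674440.
Ballot sequences with n votes each where one side never trails are Dyck words, counted by C_n; here n = 13. So D = C_13 = 742900.
A + B − D = 58786 + 2674440 − 742900 = 1990326.

1990326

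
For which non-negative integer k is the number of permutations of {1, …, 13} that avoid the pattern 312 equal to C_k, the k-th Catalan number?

13

Permutations of [n] avoiding any single length-3 pattern are counted by C_n; here n = 13.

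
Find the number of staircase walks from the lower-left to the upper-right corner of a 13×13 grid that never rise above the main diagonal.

Sub-diagonal monotone paths from (0,0) to (13,13) biject with Dyck paths of semilength 13, giving C_13.
C_13 = C(26,13)/14 = 10400600/14 = 742900.

742900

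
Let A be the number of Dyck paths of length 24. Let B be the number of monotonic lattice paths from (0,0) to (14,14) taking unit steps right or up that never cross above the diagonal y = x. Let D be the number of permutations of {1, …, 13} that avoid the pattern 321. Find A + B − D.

A Dyck path with 12 up-steps and 12 down-steps has semilength 12, so there are C_12 of them. So A = C_12 = 208012.
Monotone paths in an n×n grid that stay weakly below the diagonal are counted by C_n; here n = 14. So B = C_14 = 2674440.
Permutations of [n] avoiding any single length-3 pattern are counted by C_n; here n = 13. So D = C_13 = 742900.
A + B − D = 208012 + 2674440 − 742900 = 2139552.

2139552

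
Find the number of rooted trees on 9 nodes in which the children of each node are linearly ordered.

1430

Rooted ordered (plane) trees on m nodes have m−1 edges and are counted by C_{m−1}; m = 9 gives C_8.
C_8 = C(16,8)/9 = 12870/9 = 1430.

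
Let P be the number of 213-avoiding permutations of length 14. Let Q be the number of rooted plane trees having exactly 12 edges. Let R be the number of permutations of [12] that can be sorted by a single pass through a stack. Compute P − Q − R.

2258416

Permutations of [n] avoiding any single length-3 pattern are counted by C_n; here n = 14. So P = C_14 = 2674440.
A rooted plane tree with 12 edges has 13 nodes, and the count is C_12. So Q = C_12 = 208012.
Stack-sortable permutations are exactly the 231-avoiding ones, counted by C_n; here n = 12. So R = C_12 = 208012.
P − Q − R = 2674440 − 208012 − 208012 = 2258416.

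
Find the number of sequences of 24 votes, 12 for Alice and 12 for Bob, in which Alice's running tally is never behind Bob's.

Ballot sequences with n votes each where one side never trails are Dyck words, counted by C_n; here n = 12.
C_12 = C(24,12)/13 = 2704156/13 = 208012.

208012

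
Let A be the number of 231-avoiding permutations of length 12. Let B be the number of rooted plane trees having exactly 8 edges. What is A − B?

Permutations of [n] avoiding any single length-3 pattern are counted by C_n; here n = 12. So A = C_12 = 208012.
Rooted ordered trees with n edges are counted by C_n; here n = 8. So B = C_8 = 1430.
A − B = 208012 − 1430 = 206582.

206582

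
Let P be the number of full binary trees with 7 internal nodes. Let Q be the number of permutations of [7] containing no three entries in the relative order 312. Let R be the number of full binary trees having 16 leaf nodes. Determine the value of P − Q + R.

The number of full binary trees on 7 internal nodes is the Catalan number C_7. So P = C_7 = 429.
For any fixed pattern of length 3, the pattern-avoiding permutations of [7] number C_7. So Q = C_7 = 429.
Full binary trees with 16 leaves have 16−1 = 15 internal nodes, so there are C_15 of them. So R = C_15 = 9694845.
P − Q + R = 429 − 429 + 9694845 = 9694845.

9694845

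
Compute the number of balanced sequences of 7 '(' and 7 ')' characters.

Balanced strings of n pairs of brackets are counted by C_n; here n = 7.
C_7 = C_6 · 2(2·6+1)/(6+2) = 132 · 26/8 = 429.

429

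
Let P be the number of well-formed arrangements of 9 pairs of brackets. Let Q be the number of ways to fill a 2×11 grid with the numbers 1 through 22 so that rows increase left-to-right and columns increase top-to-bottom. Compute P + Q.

63648

A balanced arrangement of 9 bracket pairs is a Dyck word of semilength 9, so the count is C_9. So P = C_9 = 4862.
By the hook-length formula (or a Dyck-path bijection), SYT of shape 2×11 number C_11. So Q = C_11 = 58786.
P + Q = 4862 + 58786 = 63648.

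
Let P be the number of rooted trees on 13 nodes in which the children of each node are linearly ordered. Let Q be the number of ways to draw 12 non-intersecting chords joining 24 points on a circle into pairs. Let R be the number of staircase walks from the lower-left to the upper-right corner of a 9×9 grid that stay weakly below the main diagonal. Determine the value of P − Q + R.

4862

A rooted plane tree on 13 nodes has 12 edges, and such trees are counted by C_12. So P = C_12 = 208012.
Non-crossing perfect matchings of 2n points on a circle are counted by C_n; with 24 points, n = 12. So Q = C_12 = 208012.
Sub-diagonal monotone paths from (0,0) to (9,9) biject with Dyck paths of semilength 9, giving C_9. So R = C_9 = 4862.
P − Q + R = 208012 − 208012 + 4862 = 4862.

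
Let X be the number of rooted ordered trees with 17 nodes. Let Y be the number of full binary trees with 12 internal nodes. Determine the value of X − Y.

35149658

A rooted plane tree on 17 nodes has 16 edges, and such trees are counted by C_16. So X = C_16 = 35357670.
Full binary trees with n internal nodes are counted by C_n; here n = 12. So Y = C_12 = 208012.
X − Y = 35357670 − 208012 = 35149658.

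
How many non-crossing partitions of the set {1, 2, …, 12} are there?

Non-crossing partitions of an n-element set are counted by C_n; here n = 12.
C_12 = C_11 · 2(2·11+1)/(11+2) = 58786 · 46/13 = 208012.

208012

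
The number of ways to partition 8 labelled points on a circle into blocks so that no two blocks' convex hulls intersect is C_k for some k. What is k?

8

The non-crossing partitions of [8] form a lattice of size C_8.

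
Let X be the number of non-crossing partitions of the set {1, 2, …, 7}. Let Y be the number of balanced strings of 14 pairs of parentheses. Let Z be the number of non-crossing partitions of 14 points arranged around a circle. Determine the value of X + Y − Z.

Non-crossing partitions of an n-element set are counted by C_n; here n = 7. So X = C_7 = 429.
A balanced arrangement of 14 bracket pairs is a Dyck word of semilength 14, so the count is C_14. So Y = C_14 = 2674440.
The non-crossing partitions of [14] form a lattice of size C_14. So Z = C_14 = 2674440.
X + Y − Z = 429 + 2674440 − 2674440 = 429.

429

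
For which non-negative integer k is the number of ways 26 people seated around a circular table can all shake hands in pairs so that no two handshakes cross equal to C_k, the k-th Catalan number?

13

With 26 = 2·13 people, non-crossing handshake pairings are non-crossing perfect matchings on a circle, counted by C_13.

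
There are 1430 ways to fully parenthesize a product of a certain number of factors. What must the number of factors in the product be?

9

Parenthesizations of m factors are counted by C_{m−1}. Since C_8 = 1430, the index is 8.
So the index is 8, and the number of factors is 8 + 1 = 9.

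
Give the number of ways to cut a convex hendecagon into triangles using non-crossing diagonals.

4862

Triangulations of a convex m-gon are counted by C_{m−2}; with m = 11 this is C_9.
C_9 = 4862.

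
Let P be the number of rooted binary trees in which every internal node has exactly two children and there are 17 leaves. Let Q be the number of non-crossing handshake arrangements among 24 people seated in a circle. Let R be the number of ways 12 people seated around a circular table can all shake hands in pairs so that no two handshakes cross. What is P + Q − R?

A full binary tree with L leaves has L−1 internal nodes and is counted by C_{L−1}; L = 17 gives C_16. So P = C_16 = 35357670.
Non-crossing handshake pairings of 2n people are counted by C_n; 24 people gives n = 12. So Q = C_12 = 208012.
With 12 = 2·6 people, non-crossing handshake pairings are non-crossing perfect matchings on a circle, counted by C_6. So R = C_6 = 132.
P + Q − R = 35357670 + 208012 − 132 = 35565550.

35565550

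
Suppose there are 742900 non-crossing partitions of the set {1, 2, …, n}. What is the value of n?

13

Non-crossing partitions of [n] are counted by C_n. The Catalan number equal to 742900 is C_13.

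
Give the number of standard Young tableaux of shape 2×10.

Standard Young tableaux of shape 2×n are counted by C_n; here n = 10.
C_10 = C_9 · 2(2·9+1)/(9+2) = 4862 · 38/11 = 16796.

16796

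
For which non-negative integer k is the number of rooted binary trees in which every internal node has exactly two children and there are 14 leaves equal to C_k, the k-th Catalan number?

13

A full binary tree with L leaves has L−1 internal nodes and is counted by C_{L−1}; L = 14 gives C_13.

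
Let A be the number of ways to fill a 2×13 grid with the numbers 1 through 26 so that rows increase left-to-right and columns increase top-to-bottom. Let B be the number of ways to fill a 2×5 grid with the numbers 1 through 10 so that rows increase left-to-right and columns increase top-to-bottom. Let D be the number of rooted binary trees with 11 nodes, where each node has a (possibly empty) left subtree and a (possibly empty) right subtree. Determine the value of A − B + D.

By the hook-length formula (or a Dyck-path bijection), SYT of shape 2×13 number C_13. So A = C_13 = 742900.
By the hook-length formula (or a Dyck-path bijection), SYT of shape 2×5 number C_5. So B = C_5 = 42.
Rooted binary trees with 11 nodes (each child slot possibly empty) number C_11. So D = C_11 = 58786.
A − B + D = 742900 − 42 + 58786 = 801644.

801644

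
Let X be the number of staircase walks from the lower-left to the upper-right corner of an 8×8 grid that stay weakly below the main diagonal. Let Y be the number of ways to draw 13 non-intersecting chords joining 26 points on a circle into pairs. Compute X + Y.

744330

Monotone paths in an n×n grid that stay weakly below the diagonal are counted by C_n; here n = 8. So X = C_8 = 1430.
Non-crossing perfect matchings of 2n points on a circle are counted by C_n; with 26 points, n = 13. So Y = C_13 = 742900.
X + Y = 1430 + 742900 = 744330.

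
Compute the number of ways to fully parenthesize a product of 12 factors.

58786

Ways to associate a product of 12 factors correspond to binary trees on 12 leaves, so the count is C_11.
C_11 = C_10 · 2(2·10+1)/(10+2) = 16796 · 42/12 = 58786.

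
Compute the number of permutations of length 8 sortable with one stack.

1430

By Knuth's characterisation, the stack-sortable permutations of length 8 are the 231-avoiders, numbering C_8.
C_8 = C(16,8)/9 = 12870/9 = 1430.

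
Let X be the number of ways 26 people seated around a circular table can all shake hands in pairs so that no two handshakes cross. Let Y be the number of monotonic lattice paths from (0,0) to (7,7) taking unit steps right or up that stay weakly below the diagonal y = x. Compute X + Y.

743329

Non-crossing handshake pairings of 2n people are counted by C_n; 26 people gives n = 13. So X = C_13 = 742900.
Monotone paths in an n×n grid that stay weakly below the diagonal are counted by C_n; here n = 7. So Y = C_7 = 429.
X + Y = 742900 + 429 = 743329.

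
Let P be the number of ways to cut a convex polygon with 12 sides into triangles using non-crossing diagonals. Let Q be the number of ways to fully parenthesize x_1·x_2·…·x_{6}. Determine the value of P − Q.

Triangulations of a convex m-gon are counted by C_{m−2}; with m = 12 this is C_10. So P = C_10 = 16796.
Parenthesizations of m factors correspond to full binary trees with m leaves, counted by C_{m−1}; m = 6 gives C_5. So Q = C_5 = 42.
P − Q = 16796 − 42 = 16754.

16754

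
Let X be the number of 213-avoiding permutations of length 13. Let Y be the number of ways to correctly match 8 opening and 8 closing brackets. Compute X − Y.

741470

For any fixed pattern of length 3, the pattern-avoiding permutations of [13] number C_13. So X = C_13 = 742900.
A balanced arrangement of 8 bracket pairs is a Dyck word of semilength 8, so the count is C_8. So Y = C_8 = 1430.
X − Y = 742900 − 1430 = 741470.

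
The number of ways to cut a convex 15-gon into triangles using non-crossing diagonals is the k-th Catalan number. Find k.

A convex 15-gon is triangulated into 13 triangles, and the number of such triangulations is the Catalan number C_{15−2} = C_13.

13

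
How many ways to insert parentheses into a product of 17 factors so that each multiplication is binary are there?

Parenthesizations of m factors correspond to full binary trees with m leaves, counted by C_{m−1}; m = 17 gives C_16.
C_16 = 35357670.

35357670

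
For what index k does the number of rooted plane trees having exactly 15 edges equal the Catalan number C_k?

Rooted ordered trees with n edges are counted by C_n; here n = 15.

15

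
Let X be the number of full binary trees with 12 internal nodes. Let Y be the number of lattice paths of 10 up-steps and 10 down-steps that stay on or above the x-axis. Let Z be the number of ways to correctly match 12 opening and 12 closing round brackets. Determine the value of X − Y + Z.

The number of full binary trees on 12 internal nodes is the Catalan number C_12. So X = C_12 = 208012.
A Dyck path with 10 up-steps and 10 down-steps has semilength 10, so there are C_10 of them. So Y = C_10 = 16796.
Balanced strings of n pairs of brackets are counted by C_n; here n = 12. So Z = C_12 = 208012.
X − Y + Z = 208012 − 16796 + 208012 = 399228.

399228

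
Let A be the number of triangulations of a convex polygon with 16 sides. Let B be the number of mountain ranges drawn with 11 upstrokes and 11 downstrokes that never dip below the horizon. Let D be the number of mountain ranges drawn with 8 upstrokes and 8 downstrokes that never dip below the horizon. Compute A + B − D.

2731796

A convex 16-gon is triangulated into 14 triangles, and the number of such triangulations is the Catalan number C_{16−2} = C_14. So A = C_14 = 2674440.
Dyck paths of semilength n (length 2n) are counted by C_n; here n = 11. So B = C_11 = 58786.
A Dyck path with 8 up-steps and 8 down-steps has semilength 8, so there are C_8 of them. So D = C_8 = 1430.
A + B − D = 2674440 + 58786 − 1430 = 2731796.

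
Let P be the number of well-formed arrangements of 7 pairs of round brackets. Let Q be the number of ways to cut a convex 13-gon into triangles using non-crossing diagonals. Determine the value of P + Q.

59215

Balanced strings of n pairs of brackets are counted by C_n; here n = 7. So P = C_7 = 429.
The number of triangulations of a 13-gon is the Catalan number C_11 (index = sides − 2). So Q = C_11 = 58786.
P + Q = 429 + 58786 = 59215.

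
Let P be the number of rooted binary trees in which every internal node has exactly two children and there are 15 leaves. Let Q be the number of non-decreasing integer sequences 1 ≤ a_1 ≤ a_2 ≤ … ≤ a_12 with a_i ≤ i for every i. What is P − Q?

Full binary trees with 15 leaves have 15−1 = 14 internal nodes, so there are C_14 of them. So P = C_14 = 2674440.
Such sub-staircase sequences of length n are counted by C_n; here n = 12. So Q = C_12 = 208012.
P − Q = 2674440 − 208012 = 2466428.

2466428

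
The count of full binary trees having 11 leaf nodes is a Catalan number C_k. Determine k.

10

A full binary tree with L leaves has L−1 internal nodes and is counted by C_{L−1}; L = 11 gives C_10.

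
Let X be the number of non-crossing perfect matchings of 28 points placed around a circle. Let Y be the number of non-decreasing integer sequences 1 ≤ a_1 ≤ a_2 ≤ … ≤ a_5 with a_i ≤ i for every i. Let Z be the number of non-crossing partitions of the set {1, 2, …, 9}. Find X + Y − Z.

Pairing 28 circle points by 14 non-crossing chords gives C_14 matchings. So X = C_14 = 2674440.
Weakly increasing sequences with a_i ≤ i biject with Dyck paths of semilength 5, so there are C_5. So Y = C_5 = 42.
The non-crossing partitions of [9] form a lattice of size C_9. So Z = C_9 = 4862.
X + Y − Z = 2674440 + 42 − 4862 = 2669620.

2669620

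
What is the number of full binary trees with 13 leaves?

208012

A full binary tree with L leaves has L−1 internal nodes and is counted by C_{L−1}; L = 13 gives C_12.
C_12 = 208012.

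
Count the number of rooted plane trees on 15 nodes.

2674440

Rooted ordered (plane) trees on m nodes have m−1 edges and are counted by C_{m−1}; m = 15 gives C_14.
C_14 = C(28,14)/15 = 40116600/15 = 2674440.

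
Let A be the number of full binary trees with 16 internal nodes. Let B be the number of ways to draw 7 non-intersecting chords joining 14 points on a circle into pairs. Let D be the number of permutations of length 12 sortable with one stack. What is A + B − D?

35150087

Full binary trees with n internal nodes are counted by C_n; here n = 16. So A = C_16 = 35357670.
Pairing 14 circle points by 7 non-crossing chords gives C_7 matchings. So B = C_7 = 429.
Stack-sortable permutations are exactly the 231-avoiding ones, counted by C_n; here n = 12. So D = C_12 = 208012.
A + B − D = 35357670 + 429 − 208012 = 35150087.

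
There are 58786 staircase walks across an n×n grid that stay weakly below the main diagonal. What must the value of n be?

Such diagonal-avoiding paths in an n×n grid are counted by C_n; 58786 = C_11.

11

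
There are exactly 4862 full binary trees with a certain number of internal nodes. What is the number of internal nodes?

Full binary trees with n internal nodes are counted by C_n. The Catalan number equal to 4862 is C_9.

9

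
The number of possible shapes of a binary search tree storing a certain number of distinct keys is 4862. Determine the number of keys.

9

Binary search tree shapes on n keys are counted by C_n, and C_9 = 4862.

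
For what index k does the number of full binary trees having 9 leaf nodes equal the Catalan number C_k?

8

A full binary tree with L leaves has L−1 internal nodes and is counted by C_{L−1}; L = 9 gives C_8.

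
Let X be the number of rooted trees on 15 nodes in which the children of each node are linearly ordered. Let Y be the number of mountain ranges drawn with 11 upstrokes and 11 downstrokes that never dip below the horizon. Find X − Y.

2615654

A rooted plane tree on 15 nodes has 14 edges, and such trees are counted by C_14. So X = C_14 = 2674440.
Paths of 11 up- and 11 down-steps that never dip below the axis are Dyck paths; their count is C_11. So Y = C_11 = 58786.
X − Y = 2674440 − 58786 = 2615654.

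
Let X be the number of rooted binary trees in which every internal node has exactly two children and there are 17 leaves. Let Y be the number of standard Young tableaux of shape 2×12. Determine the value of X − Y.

Full binary trees with 17 leaves have 17−1 = 16 internal nodes, so there are C_16 of them. So X = C_16 = 35357670.
Standard Young tableaux of shape 2×n are counted by C_n; here n = 12. So Y = C_12 = 208012.
X − Y = 35357670 − 208012 = 35149658.

35149658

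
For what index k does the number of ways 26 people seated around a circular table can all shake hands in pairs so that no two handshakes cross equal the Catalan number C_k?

With 26 = 2·13 people, non-crossing handshake pairings are non-crossing perfect matchings on a circle, counted by C_13.

13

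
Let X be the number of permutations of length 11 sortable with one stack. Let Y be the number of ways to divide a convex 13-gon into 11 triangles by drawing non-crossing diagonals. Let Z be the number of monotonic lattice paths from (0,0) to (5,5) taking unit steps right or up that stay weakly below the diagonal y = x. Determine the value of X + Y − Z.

Stack-sortable permutations are exactly the 231-avoiding ones, counted by C_n; here n = 11. So X = C_11 = 58786.
The number of triangulations of a 13-gon is the Catalan number C_11 (index = sides − 2). So Y = C_11 = 58786.
Sub-diagonal monotone paths from (0,0) to (5,5) biject with Dyck paths of semilength 5, giving C_5. So Z = C_5 = 42.
X + Y − Z = 58786 + 58786 − 42 = 117530.

117530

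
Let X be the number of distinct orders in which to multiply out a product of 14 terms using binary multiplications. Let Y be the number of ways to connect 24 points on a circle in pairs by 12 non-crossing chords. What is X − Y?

534888

Bracketing 14 factors into binary products is counted by C_{14−1} = C_13. So X = C_13 = 742900.
Pairing 24 circle points by 12 non-crossing chords gives C_12 matchings. So Y = C_12 = 208012.
X − Y = 742900 − 208012 = 534888.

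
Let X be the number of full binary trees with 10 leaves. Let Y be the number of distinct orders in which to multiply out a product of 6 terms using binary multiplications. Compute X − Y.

4820

Full binary trees with 10 leaves have 10−1 = 9 internal nodes, so there are C_9 of them. So X = C_9 = 4862.
Bracketing 6 factors into binary products is counted by C_{6−1} = C_5. So Y = C_5 = 42.
X − Y = 4862 − 42 = 4820.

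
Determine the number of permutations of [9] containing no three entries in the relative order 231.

Permutations of [n] avoiding any single length-3 pattern are counted by C_n; here n = 9.
C_9 = 4862.

4862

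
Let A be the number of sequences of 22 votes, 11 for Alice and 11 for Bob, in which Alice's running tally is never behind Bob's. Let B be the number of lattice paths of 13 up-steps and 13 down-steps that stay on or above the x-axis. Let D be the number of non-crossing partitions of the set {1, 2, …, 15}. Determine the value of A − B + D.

9010731

Reading a vote for the leader as '(' and for the other as ')' turns such a sequence into a balanced string of 11 pairs, so the count is C_11. So A = C_11 = 58786.
Dyck paths of semilength n (length 2n) are counted by C_n; here n = 13. So B = C_13 = 742900.
The non-crossing partitions of [15] form a lattice of size C_15. So D = C_15 = 9694845.
A − B + D = 58786 − 742900 + 9694845 = 9010731.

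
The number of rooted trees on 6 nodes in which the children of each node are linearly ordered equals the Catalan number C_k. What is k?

5

Rooted ordered (plane) trees on m nodes have m−1 edges and are counted by C_{m−1}; m = 6 gives C_5.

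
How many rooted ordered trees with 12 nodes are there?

A rooted plane tree on 12 nodes has 11 edges, and such trees are counted by C_11.
C_11 = C(22,11)/12 = 705432/12 = 58786.

58786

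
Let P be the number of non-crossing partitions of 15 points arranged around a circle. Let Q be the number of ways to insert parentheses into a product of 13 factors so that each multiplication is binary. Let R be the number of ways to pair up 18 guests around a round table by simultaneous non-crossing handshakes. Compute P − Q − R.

9481971

Non-crossing partitions of an n-element set are counted by C_n; here n = 15. So P = C_15 = 9694845.
Ways to associate a product of 13 factors correspond to binary trees on 13 leaves, so the count is C_12. So Q = C_12 = 208012.
Non-crossing handshake pairings of 2n people are counted by C_n; 18 people gives n = 9. So R = C_9 = 4862.
P − Q − R = 9694845 − 208012 − 4862 = 9481971.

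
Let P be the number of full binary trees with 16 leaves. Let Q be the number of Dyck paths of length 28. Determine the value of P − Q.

Full binary trees with 16 leaves have 16−1 = 15 internal nodes, so there are C_15 of them. So P = C_15 = 9694845.
A Dyck path with 14 up-steps and 14 down-steps has semilength 14, so there are C_14 of them. So Q = C_14 = 2674440.
P − Q = 9694845 − 2674440 = 7020405.

7020405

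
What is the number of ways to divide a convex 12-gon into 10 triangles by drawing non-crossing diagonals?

16796

Triangulations of a convex m-gon are counted by C_{m−2}; with m = 12 this is C_10.
C_10 = 16796.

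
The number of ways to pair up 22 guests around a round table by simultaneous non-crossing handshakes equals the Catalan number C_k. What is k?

Non-crossing handshake pairings of 2n people are counted by C_n; 22 people gives n = 11.

11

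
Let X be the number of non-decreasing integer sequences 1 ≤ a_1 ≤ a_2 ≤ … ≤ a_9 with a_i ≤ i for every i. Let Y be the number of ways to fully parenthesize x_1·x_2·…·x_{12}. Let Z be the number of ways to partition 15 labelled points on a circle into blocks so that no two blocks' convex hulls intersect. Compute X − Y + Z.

9640921

Such sub-staircase sequences of length n are counted by C_n; here n = 9. So X = C_9 = 4862.
Bracketing 12 factors into binary products is counted by C_{12−1} = C_11. So Y = C_11 = 58786.
The non-crossing partitions of [15] form a lattice of size C_15. So Z = C_15 = 9694845.
X − Y + Z = 4862 − 58786 + 9694845 = 9640921.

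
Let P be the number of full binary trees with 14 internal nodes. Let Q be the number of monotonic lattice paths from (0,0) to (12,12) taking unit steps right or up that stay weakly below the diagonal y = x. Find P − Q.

Full binary trees with n internal nodes are counted by C_n; here n = 14. So P = C_14 = 2674440.
Monotone paths in an n×n grid that stay weakly below the diagonal are counted by C_n; here n = 12. So Q = C_12 = 208012.
P − Q = 2674440 − 208012 = 2466428.

2466428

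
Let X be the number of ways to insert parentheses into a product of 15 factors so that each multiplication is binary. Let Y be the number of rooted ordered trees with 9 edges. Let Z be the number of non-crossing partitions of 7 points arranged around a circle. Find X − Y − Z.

2669149

Ways to associate a product of 15 factors correspond to binary trees on 15 leaves, so the count is C_14. So X = C_14 = 2674440.
A rooted plane tree with 9 edges has 10 nodes, and the count is C_9. So Y = C_9 = 4862.
The non-crossing partitions of [7] form a lattice of size C_7. So Z = C_7 = 429.
X − Y − Z = 2674440 − 4862 − 429 = 2669149.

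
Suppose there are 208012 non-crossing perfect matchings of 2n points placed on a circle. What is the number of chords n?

12

Non-crossing pairings of 2n points on a circle are counted by C_n. The Catalan number equal to 208012 is C_12.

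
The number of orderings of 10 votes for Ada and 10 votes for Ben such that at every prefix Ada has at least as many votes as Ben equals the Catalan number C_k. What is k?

10

Ballot sequences with n votes each where one side never trails are Dyck words, counted by C_n; here n = 10.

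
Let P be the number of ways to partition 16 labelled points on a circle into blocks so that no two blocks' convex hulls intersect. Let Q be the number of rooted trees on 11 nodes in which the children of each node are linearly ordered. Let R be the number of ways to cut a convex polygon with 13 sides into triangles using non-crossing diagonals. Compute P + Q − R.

The non-crossing partitions of [16] form a lattice of size C_16. So P = C_16 = 35357670.
A rooted plane tree on 11 nodes has 10 edges, and such trees are counted by C_10. So Q = C_10 = 16796.
Triangulations of a convex m-gon are counted by C_{m−2}; with m = 13 this is C_11. So R = C_11 = 58786.
P + Q − R = 35357670 + 16796 − 58786 = 35315680.

35315680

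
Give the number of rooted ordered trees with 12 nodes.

58786

Rooted ordered (plane) trees on m nodes have m−1 edges and are counted by C_{m−1}; m = 12 gives C_11.
C_11 = C_10 · 2(2·10+1)/(10+2) = 16796 · 42/12 = 58786.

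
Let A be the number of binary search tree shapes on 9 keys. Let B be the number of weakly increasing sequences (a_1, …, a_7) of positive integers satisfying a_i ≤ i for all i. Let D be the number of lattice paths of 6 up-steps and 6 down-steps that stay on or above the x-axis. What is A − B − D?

4301

Binary trees (left/right distinguished) on n nodes are counted by C_n; here n = 9. So A = C_9 = 4862.
Weakly increasing sequences with a_i ≤ i biject with Dyck paths of semilength 7, so there are C_7. So B = C_7 = 429.
A Dyck path with 6 up-steps and 6 down-steps has semilength 6, so there are C_6 of them. So D = C_6 = 132.
A − B − D = 4862 − 429 − 132 = 4301.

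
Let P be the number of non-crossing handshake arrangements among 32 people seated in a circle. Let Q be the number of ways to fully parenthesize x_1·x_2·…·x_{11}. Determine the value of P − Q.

35340874

Non-crossing handshake pairings of 2n people are counted by C_n; 32 people gives n = 16. So P = C_16 = 35357670.
Parenthesizations of m factors correspond to full binary trees with m leaves, counted by C_{m−1}; m = 11 gives C_10. So Q = C_10 = 16796.
P − Q = 35357670 − 16796 = 35340874.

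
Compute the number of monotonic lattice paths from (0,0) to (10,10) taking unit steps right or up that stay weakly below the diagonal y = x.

16796

Sub-diagonal monotone paths from (0,0) to (10,10) biject with Dyck paths of semilength 10, giving C_10.
C_10 = C(20,10)/11 = 184756/11 = 16796.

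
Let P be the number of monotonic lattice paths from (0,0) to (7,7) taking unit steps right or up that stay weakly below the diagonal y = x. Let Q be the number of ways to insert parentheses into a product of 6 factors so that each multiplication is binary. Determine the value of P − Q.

387

Sub-diagonal monotone paths from (0,0) to (7,7) biject with Dyck paths of semilength 7, giving C_7. So P = C_7 = 429.
Ways to associate a product of 6 factors correspond to binary trees on 6 leaves, so the count is C_5. So Q = C_5 = 42.
P − Q = 429 − 42 = 387.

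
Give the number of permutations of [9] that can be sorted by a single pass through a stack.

By Knuth's characterisation, the stack-sortable permutations of length 9 are the 231-avoiders, numbering C_9.
C_9 = C_8 · 2(2·8+1)/(8+2) = 1430 · 34/10 = 4862.

4862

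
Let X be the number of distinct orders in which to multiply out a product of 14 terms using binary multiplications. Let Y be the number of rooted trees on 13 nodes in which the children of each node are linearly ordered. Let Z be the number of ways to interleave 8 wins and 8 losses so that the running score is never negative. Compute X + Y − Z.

Ways to associate a product of 14 factors correspond to binary trees on 14 leaves, so the count is C_13. So X = C_13 = 742900.
A rooted plane tree on 13 nodes has 12 edges, and such trees are counted by C_12. So Y = C_12 = 208012.
Ballot sequences with n votes each where one side never trails are Dyck words, counted by C_n; here n = 8. So Z = C_8 = 1430.
X + Y − Z = 742900 + 208012 − 1430 = 949482.

949482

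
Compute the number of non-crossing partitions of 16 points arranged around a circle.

Non-crossing partitions of an n-element set are counted by C_n; here n = 16.
C_16 = C_15 · 2(2·15+1)/(15+2) = 9694845 · 62/17 = 35357670.

35357670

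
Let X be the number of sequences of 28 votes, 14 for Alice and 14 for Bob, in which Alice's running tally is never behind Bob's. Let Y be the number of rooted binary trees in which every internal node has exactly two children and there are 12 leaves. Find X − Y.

Reading a vote for the leader as '(' and for the other as ')' turns such a sequence into a balanced string of 14 pairs, so the count is C_14. So X = C_14 = 2674440.
Full binary trees with 12 leaves have 12−1 = 11 internal nodes, so there are C_11 of them. So Y = C_11 = 58786.
X − Y = 2674440 − 58786 = 2615654.

2615654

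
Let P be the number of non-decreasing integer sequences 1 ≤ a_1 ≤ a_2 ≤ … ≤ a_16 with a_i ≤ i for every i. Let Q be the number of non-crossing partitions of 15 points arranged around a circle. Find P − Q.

Such sub-staircase sequences of length n are counted by C_n; here n = 16. So P = C_16 = 35357670.
Non-crossing partitions of an n-element set are counted by C_n; here n = 15. So Q = C_15 = 9694845.
P − Q = 35357670 − 9694845 = 25662825.

25662825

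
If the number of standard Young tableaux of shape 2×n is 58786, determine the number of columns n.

Standard Young tableaux of shape 2×n are counted by C_n. Since C_11 = 58786, the index is 11.

11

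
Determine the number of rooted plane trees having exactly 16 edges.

35357670

Rooted ordered trees with n edges are counted by C_n; here n = 16.
C_16 = 35357670.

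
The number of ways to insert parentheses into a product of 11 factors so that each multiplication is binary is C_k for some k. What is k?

Parenthesizations of m factors correspond to full binary trees with m leaves, counted by C_{m−1}; m = 11 gives C_10.

10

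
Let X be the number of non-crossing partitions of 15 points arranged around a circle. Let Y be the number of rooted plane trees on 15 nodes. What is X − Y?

7020405

The non-crossing partitions of [15] form a lattice of size C_15. So X = C_15 = 9694845.
A rooted plane tree on 15 nodes has 14 edges, and such trees are counted by C_14. So Y = C_14 = 2674440.
X − Y = 9694845 − 2674440 = 7020405.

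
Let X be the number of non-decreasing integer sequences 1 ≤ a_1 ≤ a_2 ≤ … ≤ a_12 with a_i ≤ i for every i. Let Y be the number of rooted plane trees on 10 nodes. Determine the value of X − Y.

Weakly increasing sequences with a_i ≤ i biject with Dyck paths of semilength 12, so there are C_12. So X = C_12 = 208012.
A rooted plane tree on 10 nodes has 9 edges, and such trees are counted by C_9. So Y = C_9 = 4862.
X − Y = 208012 − 4862 = 203150.

203150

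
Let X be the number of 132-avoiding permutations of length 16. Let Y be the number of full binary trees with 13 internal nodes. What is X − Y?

For any fixed pattern of length 3, the pattern-avoiding permutations of [16] number C_16. So X = C_16 = 35357670.
Full binary trees with n internal nodes are counted by C_n; here n = 13. So Y = C_13 = 742900.
X − Y = 35357670 − 742900 = 34614770.

34614770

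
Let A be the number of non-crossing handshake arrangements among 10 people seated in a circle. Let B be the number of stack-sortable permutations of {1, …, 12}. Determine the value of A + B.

208054

With 10 = 2·5 people, non-crossing handshake pairings are non-crossing perfect matchings on a circle, counted by C_5. So A = C_5 = 42.
Stack-sortable permutations are exactly the 231-avoiding ones, counted by C_n; here n = 12. So B = C_12 = 208012.
A + B = 42 + 208012 = 208054.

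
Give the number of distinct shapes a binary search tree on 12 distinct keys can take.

Binary trees (left/right distinguished) on n nodes are counted by C_n; here n = 12.
C_12 = 208012.

208012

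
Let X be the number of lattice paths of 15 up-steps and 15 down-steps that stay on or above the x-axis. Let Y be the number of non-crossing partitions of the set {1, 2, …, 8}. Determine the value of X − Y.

A Dyck path with 15 up-steps and 15 down-steps has semilength 15, so there are C_15 of them. So X = C_15 = 9694845.
Non-crossing partitions of an n-element set are counted by C_n; here n = 8. So Y = C_8 = 1430.
X − Y = 9694845 − 1430 = 9693415.

9693415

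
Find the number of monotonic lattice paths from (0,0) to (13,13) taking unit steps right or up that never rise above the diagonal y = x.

742900

Sub-diagonal monotone paths from (0,0) to (13,13) biject with Dyck paths of semilength 13, giving C_13.
C_13 = C(26,13)/14 = 10400600/14 = 742900.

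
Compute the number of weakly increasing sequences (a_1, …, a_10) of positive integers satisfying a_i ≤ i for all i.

16796

Such sub-staircase sequences of length n are counted by C_n; here n = 10.
C_10 = C(20,10)/11 = 184756/11 = 16796.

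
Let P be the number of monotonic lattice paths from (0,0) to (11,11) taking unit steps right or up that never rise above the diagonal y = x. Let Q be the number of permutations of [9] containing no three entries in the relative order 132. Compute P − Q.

53924

Monotone paths in an n×n grid that stay weakly below the diagonal are counted by C_n; here n = 11. So P = C_11 = 58786.
Permutations of [n] avoiding any single length-3 pattern are counted by C_n; here n = 9. So Q = C_9 = 4862.
P − Q = 58786 − 4862 = 53924.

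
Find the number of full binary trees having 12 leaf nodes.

A full binary tree with L leaves has L−1 internal nodes and is counted by C_{L−1}; L = 12 gives C_11.
C_11 = C_10 · 2(2·10+1)/(10+2) = 16796 · 42/12 = 58786.

58786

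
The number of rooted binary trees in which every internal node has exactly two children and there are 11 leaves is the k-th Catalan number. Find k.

10

A full binary tree with L leaves has L−1 internal nodes and is counted by C_{L−1}; L = 11 gives C_10.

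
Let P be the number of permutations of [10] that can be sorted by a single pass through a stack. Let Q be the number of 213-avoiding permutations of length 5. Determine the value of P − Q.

By Knuth's characterisation, the stack-sortable permutations of length 10 are the 231-avoiders, numbering C_10. So P = C_10 = 16796.
For any fixed pattern of length 3, the pattern-avoiding permutations of [5] number C_5. So Q = C_5 = 42.
P − Q = 16796 − 42 = 16754.

16754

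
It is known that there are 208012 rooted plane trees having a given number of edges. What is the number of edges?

12

Rooted ordered trees with n edges are counted by C_n. The Catalan number equal to 208012 is C_12.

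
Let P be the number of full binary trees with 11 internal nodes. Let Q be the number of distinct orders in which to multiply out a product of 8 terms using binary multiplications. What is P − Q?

58357

Full binary trees with n internal nodes are counted by C_n; here n = 11. So P = C_11 = 58786.
Parenthesizations of m factors correspond to full binary trees with m leaves, counted by C_{m−1}; m = 8 gives C_7. So Q = C_7 = 429.
P − Q = 58786 − 429 = 58357.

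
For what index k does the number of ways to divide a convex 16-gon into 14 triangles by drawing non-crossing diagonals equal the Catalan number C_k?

14

A convex 16-gon is triangulated into 14 triangles, and the number of such triangulations is the Catalan number C_{16−2} = C_14.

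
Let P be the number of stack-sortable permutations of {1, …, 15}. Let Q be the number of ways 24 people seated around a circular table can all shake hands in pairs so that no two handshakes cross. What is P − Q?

Stack-sortable permutations are exactly the 231-avoiding ones, counted by C_n; here n = 15. So P = C_15 = 9694845.
Non-crossing handshake pairings of 2n people are counted by C_n; 24 people gives n = 12. So Q = C_12 = 208012.
P − Q = 9694845 − 208012 = 9486833.

9486833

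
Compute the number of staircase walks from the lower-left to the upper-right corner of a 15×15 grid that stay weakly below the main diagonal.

Sub-diagonal monotone paths from (0,0) to (15,15) biject with Dyck paths of semilength 15, giving C_15.
C_15 = C(30,15)/16 = 155117520/16 = 9694845.

9694845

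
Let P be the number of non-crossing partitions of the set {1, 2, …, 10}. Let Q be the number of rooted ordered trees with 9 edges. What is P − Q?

Non-crossing partitions of an n-element set are counted by C_n; here n = 10. So P = C_10 = 16796.
A rooted plane tree with 9 edges has 10 nodes, and the count is C_9. So Q = C_9 = 4862.
P − Q = 16796 − 4862 = 11934.

11934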